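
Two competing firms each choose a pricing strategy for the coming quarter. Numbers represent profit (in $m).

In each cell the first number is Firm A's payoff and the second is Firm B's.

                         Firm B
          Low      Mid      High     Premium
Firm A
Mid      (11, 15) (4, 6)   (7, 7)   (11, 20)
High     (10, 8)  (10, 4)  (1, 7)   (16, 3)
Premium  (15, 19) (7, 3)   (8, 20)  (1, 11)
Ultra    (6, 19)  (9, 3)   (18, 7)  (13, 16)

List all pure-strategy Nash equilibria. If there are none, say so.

No pure-strategy Nash equilibrium.

Mark each player's best response to every combination of opponents' strategies; a profile where every player is best-responding is a pure Nash equilibrium.
Firm A against Low: payoffs 11, 10, 15, 6 → best response Premium.
Firm A against Mid: payoffs 4, 10, 7, 9 → best response High.
Firm A against High: payoffs 7, 1, 8, 18 → best response Ultra.
Firm A against Premium: payoffs 11, 16, 1, 13 → best response High.
Firm B against Mid: payoffs 15, 6, 7, 20 → best response Premium.
Firm B against High: payoffs 8, 4, 7, 3 → best response Low.
Firm B against Premium: payoffs 19, 3, 20, 11 → best response High.
Firm B against Ultra: payoffs 19, 3, 7, 16 → best response Low.
No profile is a mutual best response for all players.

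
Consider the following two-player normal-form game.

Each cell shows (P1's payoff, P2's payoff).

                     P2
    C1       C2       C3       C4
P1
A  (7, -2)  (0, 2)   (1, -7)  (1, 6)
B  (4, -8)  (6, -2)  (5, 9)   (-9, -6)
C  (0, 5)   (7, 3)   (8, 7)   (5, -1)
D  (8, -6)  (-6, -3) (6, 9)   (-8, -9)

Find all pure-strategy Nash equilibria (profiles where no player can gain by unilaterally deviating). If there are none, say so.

(A, C1): P1 can switch to D (7 → 8). Not NE.
(A, C2): P1 can switch to B (0 → 6). Not NE.
(A, C3): P1 can switch to B (1 → 5). Not NE.
(A, C4): P1 can switch to C (1 → 5). Not NE.
(B, C1): P1 can switch to A (4 → 7). Not NE.
(B, C2): P1 can switch to C (6 → 7). Not NE.
(C, C3): P1 gets 8, best alternative 6; P2 gets 7, best alternative 5. No profitable deviation — NE.
(The remaining 9 profiles each have a profitable deviation by the same check.)

Pure NE: (C, C3)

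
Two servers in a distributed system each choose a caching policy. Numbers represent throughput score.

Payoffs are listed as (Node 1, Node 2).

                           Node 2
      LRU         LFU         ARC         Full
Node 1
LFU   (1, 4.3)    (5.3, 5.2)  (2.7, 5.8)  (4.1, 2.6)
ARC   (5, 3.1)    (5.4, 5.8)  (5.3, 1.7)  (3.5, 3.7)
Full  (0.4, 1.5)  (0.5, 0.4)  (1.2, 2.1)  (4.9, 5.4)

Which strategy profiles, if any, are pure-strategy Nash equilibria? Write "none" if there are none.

Check each profile: it is a Nash equilibrium iff no player can strictly gain by switching unilaterally.
(LFU, LRU): Node 1 can switch to ARC (1 → 5). Not NE.
(LFU, LFU): Node 1 can switch to ARC (5.3 → 5.4). Not NE.
(LFU, ARC): Node 1 can switch to ARC (2.7 → 5.3). Not NE.
(LFU, Full): Node 1 can switch to Full (4.1 → 4.9). Not NE.
(ARC, LRU): Node 2 can switch to LFU (3.1 → 5.8). Not NE.
(ARC, LFU): Node 1 gets 5.4, best alternative 5.3; Node 2 gets 5.8, best alternative 3.7. No profitable deviation — NE.
(ARC, ARC): Node 2 can switch to LRU (1.7 → 3.1). Not NE.
(ARC, Full): Node 1 can switch to LFU (3.5 → 4.1). Not NE.
(Full, LRU): Node 1 can switch to LFU (0.4 → 1). Not NE.
(Full, LFU): Node 1 can switch to LFU (0.5 → 5.3). Not NE.
(Full, ARC): Node 1 can switch to LFU (1.2 → 2.7). Not NE.
(Full, Full): Node 1 gets 4.9, best alternative 4.1; Node 2 gets 5.4, best alternative 2.1. No profitable deviation — NE.

Pure-strategy Nash equilibria: (ARC, LFU) and (Full, Full)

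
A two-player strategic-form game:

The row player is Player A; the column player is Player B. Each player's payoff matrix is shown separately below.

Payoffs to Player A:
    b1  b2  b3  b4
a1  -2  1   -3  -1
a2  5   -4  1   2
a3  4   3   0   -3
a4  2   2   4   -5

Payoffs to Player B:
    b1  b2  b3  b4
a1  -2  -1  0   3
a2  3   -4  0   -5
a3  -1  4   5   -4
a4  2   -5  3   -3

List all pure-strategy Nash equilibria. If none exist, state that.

For each player, find the best response to each opponent profile; mutual best responses are the pure NE.
Player A against b1: payoffs -2, 5, 4, 2 → best response a2.
Player A against b2: payoffs 1, -4, 3, 2 → best response a3.
Player A against b3: payoffs -3, 1, 0, 4 → best response a4.
Player A against b4: payoffs -1, 2, -3, -5 → best response a2.
Player B against a1: payoffs -2, -1, 0, 3 → best response b4.
Player B against a2: payoffs 3, -4, 0, -5 → best response b1.
Player B against a3: payoffs -1, 4, 5, -4 → best response b3.
Player B against a4: payoffs 2, -5, 3, -3 → best response b3.
Mutual best responses: (a2, b1); (a4, b3).

The pure Nash equilibria are (a2, b1) and (a4, b3).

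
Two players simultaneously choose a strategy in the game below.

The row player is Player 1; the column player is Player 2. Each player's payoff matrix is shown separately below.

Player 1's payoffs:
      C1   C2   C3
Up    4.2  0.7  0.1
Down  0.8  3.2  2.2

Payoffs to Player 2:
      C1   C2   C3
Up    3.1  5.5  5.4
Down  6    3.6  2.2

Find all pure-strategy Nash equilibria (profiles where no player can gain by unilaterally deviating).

Mark each player's best response to every combination of opponents' strategies; a profile where every player is best-responding is a pure Nash equilibrium.
Player 1 against C1: payoffs 4.2, 0.8 → best response Up.
Player 1 against C2: payoffs 0.7, 3.2 → best response Down.
Player 1 against C3: payoffs 0.1, 2.2 → best response Down.
Player 2 against Up: payoffs 3.1, 5.5, 5.4 → best response C2.
Player 2 against Down: payoffs 6, 3.6, 2.2 → best response C1.
No profile is a mutual best response for all players.

This game has no pure Nash equilibrium.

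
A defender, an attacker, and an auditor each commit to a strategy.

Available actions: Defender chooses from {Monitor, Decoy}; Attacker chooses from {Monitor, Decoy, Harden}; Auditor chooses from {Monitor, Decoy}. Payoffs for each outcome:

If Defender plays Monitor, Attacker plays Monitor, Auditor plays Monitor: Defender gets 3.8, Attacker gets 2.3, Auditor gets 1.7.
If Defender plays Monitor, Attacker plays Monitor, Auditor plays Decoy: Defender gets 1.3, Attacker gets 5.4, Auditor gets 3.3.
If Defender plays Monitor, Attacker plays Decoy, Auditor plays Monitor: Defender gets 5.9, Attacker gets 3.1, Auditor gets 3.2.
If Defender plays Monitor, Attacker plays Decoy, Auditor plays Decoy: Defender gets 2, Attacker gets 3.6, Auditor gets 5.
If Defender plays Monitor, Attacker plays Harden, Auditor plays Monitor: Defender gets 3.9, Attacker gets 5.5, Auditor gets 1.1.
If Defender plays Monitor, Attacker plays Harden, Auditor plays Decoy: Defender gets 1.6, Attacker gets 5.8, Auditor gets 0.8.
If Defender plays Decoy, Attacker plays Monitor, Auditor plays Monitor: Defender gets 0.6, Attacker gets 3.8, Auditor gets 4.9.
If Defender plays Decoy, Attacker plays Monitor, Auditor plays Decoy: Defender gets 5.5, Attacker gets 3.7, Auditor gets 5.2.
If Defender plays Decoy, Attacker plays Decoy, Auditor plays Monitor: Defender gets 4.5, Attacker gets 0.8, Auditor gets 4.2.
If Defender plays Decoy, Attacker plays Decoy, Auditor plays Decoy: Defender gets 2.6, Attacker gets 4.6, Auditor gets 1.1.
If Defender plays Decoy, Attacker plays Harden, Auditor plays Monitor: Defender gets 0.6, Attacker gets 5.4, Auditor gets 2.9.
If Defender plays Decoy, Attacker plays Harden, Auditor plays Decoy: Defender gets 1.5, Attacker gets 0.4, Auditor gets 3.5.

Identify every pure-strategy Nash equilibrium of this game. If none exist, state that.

(Monitor, Harden, Monitor)

Defender against (Monitor, Monitor): payoffs 3.8, 0.6 → best response Monitor.
Defender against (Monitor, Decoy): payoffs 1.3, 5.5 → best response Decoy.
Defender against (Decoy, Monitor): payoffs 5.9, 4.5 → best response Monitor.
Defender against (Decoy, Decoy): payoffs 2, 2.6 → best response Decoy.
Defender against (Harden, Monitor): payoffs 3.9, 0.6 → best response Monitor.
Defender against (Harden, Decoy): payoffs 1.6, 1.5 → best response Monitor.
Attacker against (Monitor, Monitor): payoffs 2.3, 3.1, 5.5 → best response Harden.
Attacker against (Monitor, Decoy): payoffs 5.4, 3.6, 5.8 → best response Harden.
Attacker against (Decoy, Monitor): payoffs 3.8, 0.8, 5.4 → best response Harden.
Attacker against (Decoy, Decoy): payoffs 3.7, 4.6, 0.4 → best response Decoy.
Auditor against (Monitor, Monitor): payoffs 1.7, 3.3 → best response Decoy.
Auditor against (Monitor, Decoy): payoffs 3.2, 5 → best response Decoy.
Auditor against (Monitor, Harden): payoffs 1.1, 0.8 → best response Monitor.
Auditor against (Decoy, Monitor): payoffs 4.9, 5.2 → best response Decoy.
Auditor against (Decoy, Decoy): payoffs 4.2, 1.1 → best response Monitor.
Auditor against (Decoy, Harden): payoffs 2.9, 3.5 → best response Decoy.
Mutual best responses: (Monitor, Harden, Monitor).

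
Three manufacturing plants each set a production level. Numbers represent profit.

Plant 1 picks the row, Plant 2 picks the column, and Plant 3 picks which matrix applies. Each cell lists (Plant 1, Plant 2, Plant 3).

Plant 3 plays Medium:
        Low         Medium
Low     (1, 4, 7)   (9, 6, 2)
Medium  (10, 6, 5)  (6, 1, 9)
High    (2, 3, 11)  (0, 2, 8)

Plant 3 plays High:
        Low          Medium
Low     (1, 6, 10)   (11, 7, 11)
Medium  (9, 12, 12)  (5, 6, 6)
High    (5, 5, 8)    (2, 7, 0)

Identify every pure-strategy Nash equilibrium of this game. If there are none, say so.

The pure Nash equilibria are (Low, Medium, High); (Medium, Low, High).

Plant 1 against (Low, Medium): payoffs 1, 10, 2 → best response Medium.
Plant 1 against (Low, High): payoffs 1, 9, 5 → best response Medium.
Plant 1 against (Medium, Medium): payoffs 9, 6, 0 → best response Low.
Plant 1 against (Medium, High): payoffs 11, 5, 2 → best response Low.
Plant 2 against (Low, Medium): payoffs 4, 6 → best response Medium.
Plant 2 against (Low, High): payoffs 6, 7 → best response Medium.
Plant 2 against (Medium, Medium): payoffs 6, 1 → best response Low.
Plant 2 against (Medium, High): payoffs 12, 6 → best response Low.
Plant 2 against (High, Medium): payoffs 3, 2 → best response Low.
Plant 2 against (High, High): payoffs 5, 7 → best response Medium.
Plant 3 against (Low, Low): payoffs 7, 10 → best response High.
Plant 3 against (Low, Medium): payoffs 2, 11 → best response High.
Plant 3 against (Medium, Low): payoffs 5, 12 → best response High.
Plant 3 against (Medium, Medium): payoffs 9, 6 → best response Medium.
Plant 3 against (High, Low): payoffs 11, 8 → best response Medium.
Plant 3 against (High, Medium): payoffs 8, 0 → best response Medium.
Mutual best responses: (Low, Medium, High); (Medium, Low, High).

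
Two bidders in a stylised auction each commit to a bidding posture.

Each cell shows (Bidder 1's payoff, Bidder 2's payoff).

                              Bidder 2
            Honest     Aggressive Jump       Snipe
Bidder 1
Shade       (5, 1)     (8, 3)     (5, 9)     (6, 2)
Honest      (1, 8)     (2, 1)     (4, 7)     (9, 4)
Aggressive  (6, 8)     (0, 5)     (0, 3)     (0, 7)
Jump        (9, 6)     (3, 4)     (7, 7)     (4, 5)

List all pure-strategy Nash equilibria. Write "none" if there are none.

The unique pure-strategy Nash equilibrium is (Jump, Jump).

Bidder 1 against Honest: payoffs 5, 1, 6, 9 → best response Jump.
Bidder 1 against Aggressive: payoffs 8, 2, 0, 3 → best response Shade.
Bidder 1 against Jump: payoffs 5, 4, 0, 7 → best response Jump.
Bidder 1 against Snipe: payoffs 6, 9, 0, 4 → best response Honest.
Bidder 2 against Shade: payoffs 1, 3, 9, 2 → best response Jump.
Bidder 2 against Honest: payoffs 8, 1, 7, 4 → best response Honest.
Bidder 2 against Aggressive: payoffs 8, 5, 3, 7 → best response Honest.
Bidder 2 against Jump: payoffs 6, 4, 7, 5 → best response Jump.
Mutual best responses: (Jump, Jump).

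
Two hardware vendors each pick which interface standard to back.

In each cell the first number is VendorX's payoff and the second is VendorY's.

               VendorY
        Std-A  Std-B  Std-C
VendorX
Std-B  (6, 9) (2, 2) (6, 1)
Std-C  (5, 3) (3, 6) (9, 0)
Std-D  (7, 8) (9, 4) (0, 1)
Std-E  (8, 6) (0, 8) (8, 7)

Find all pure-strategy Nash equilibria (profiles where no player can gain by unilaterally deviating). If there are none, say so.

For each strategy profile, look for a profitable unilateral deviation.
(Std-B, Std-A): VendorX can switch to Std-D (6 → 7). Not NE.
(Std-B, Std-B): VendorX can switch to Std-C (2 → 3). Not NE.
(Std-B, Std-C): VendorX can switch to Std-C (6 → 9). Not NE.
(Std-C, Std-A): VendorX can switch to Std-B (5 → 6). Not NE.
(Std-C, Std-B): VendorX can switch to Std-D (3 → 9). Not NE.
(Std-C, Std-C): VendorY can switch to Std-A (0 → 3). Not NE.
(The remaining 6 profiles each have a profitable deviation by the same check.)

No pure-strategy Nash equilibrium.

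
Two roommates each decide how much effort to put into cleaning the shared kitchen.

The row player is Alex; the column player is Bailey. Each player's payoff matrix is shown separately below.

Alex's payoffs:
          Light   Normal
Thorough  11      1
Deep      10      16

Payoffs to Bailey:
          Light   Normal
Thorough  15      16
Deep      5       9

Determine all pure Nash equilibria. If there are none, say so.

(Thorough, Light): Bailey can switch to Normal (15 → 16). Not NE.
(Thorough, Normal): Alex can switch to Deep (1 → 16). Not NE.
(Deep, Light): Alex can switch to Thorough (10 → 11). Not NE.
(Deep, Normal): Alex gets 16, best alternative 1; Bailey gets 9, best alternative 5. No profitable deviation — NE.

Pure NE: (Deep, Normal)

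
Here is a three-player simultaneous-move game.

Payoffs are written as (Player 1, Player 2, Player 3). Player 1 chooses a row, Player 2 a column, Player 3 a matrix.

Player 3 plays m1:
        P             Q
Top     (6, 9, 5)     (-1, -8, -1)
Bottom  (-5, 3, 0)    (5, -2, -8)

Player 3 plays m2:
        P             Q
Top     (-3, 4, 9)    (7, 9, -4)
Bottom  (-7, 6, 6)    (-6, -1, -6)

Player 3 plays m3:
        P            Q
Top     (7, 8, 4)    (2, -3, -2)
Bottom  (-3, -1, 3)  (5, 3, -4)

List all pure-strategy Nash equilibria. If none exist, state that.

Player 1 against (P, m1): payoffs 6, -5 → best response Top.
Player 1 against (P, m2): payoffs -3, -7 → best response Top.
Player 1 against (P, m3): payoffs 7, -3 → best response Top.
Player 1 against (Q, m1): payoffs -1, 5 → best response Bottom.
Player 1 against (Q, m2): payoffs 7, -6 → best response Top.
Player 1 against (Q, m3): payoffs 2, 5 → best response Bottom.
Player 2 against (Top, m1): payoffs 9, -8 → best response P.
Player 2 against (Top, m2): payoffs 4, 9 → best response Q.
Player 2 against (Top, m3): payoffs 8, -3 → best response P.
Player 2 against (Bottom, m1): payoffs 3, -2 → best response P.
Player 2 against (Bottom, m2): payoffs 6, -1 → best response P.
Player 2 against (Bottom, m3): payoffs -1, 3 → best response Q.
Player 3 against (Top, P): payoffs 5, 9, 4 → best response m2.
Player 3 against (Top, Q): payoffs -1, -4, -2 → best response m1.
Player 3 against (Bottom, P): payoffs 0, 6, 3 → best response m2.
Player 3 against (Bottom, Q): payoffs -8, -6, -4 → best response m3.
Mutual best responses: (Bottom, Q, m3).

(Bottom, Q, m3)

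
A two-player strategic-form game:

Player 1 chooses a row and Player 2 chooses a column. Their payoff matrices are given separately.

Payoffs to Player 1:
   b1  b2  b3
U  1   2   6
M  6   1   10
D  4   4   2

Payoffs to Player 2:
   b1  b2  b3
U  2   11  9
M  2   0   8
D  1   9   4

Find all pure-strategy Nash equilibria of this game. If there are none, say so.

Player 1 against b1: payoffs 1, 6, 4 → best response M.
Player 1 against b2: payoffs 2, 1, 4 → best response D.
Player 1 against b3: payoffs 6, 10, 2 → best response M.
Player 2 against U: payoffs 2, 11, 9 → best response b2.
Player 2 against M: payoffs 2, 0, 8 → best response b3.
Player 2 against D: payoffs 1, 9, 4 → best response b2.
Mutual best responses: (M, b3); (D, b2).

(M, b3); (D, b2)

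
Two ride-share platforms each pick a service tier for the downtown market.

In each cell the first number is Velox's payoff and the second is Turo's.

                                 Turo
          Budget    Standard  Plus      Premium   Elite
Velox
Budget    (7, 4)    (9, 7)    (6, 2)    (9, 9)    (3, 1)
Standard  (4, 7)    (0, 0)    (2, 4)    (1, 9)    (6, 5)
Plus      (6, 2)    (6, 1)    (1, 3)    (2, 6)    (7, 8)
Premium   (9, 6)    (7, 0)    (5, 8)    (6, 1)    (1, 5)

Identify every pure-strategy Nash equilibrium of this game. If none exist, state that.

The pure Nash equilibria are (Budget, Premium); (Plus, Elite).

Velox against Budget: payoffs 7, 4, 6, 9 → best response Premium.
Velox against Standard: payoffs 9, 0, 6, 7 → best response Budget.
Velox against Plus: payoffs 6, 2, 1, 5 → best response Budget.
Velox against Premium: payoffs 9, 1, 2, 6 → best response Budget.
Velox against Elite: payoffs 3, 6, 7, 1 → best response Plus.
Turo against Budget: payoffs 4, 7, 2, 9, 1 → best response Premium.
Turo against Standard: payoffs 7, 0, 4, 9, 5 → best response Premium.
Turo against Plus: payoffs 2, 1, 3, 6, 8 → best response Elite.
Turo against Premium: payoffs 6, 0, 8, 1, 5 → best response Plus.
Mutual best responses: (Budget, Premium); (Plus, Elite).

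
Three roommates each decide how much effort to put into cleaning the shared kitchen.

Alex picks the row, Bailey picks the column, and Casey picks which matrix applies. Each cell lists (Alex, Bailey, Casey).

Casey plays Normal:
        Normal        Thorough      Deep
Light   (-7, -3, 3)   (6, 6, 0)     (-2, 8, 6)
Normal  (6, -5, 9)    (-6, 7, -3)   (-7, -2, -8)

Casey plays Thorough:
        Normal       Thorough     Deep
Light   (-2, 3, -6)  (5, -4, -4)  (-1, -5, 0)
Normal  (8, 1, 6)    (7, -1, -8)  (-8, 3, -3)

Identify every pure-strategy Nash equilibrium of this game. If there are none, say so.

For each strategy profile, look for a profitable unilateral deviation.
(Light, Normal, Normal): Alex can switch to Normal (-7 → 6). Not NE.
(Light, Normal, Thorough): Alex can switch to Normal (-2 → 8). Not NE.
(Light, Thorough, Normal): Bailey can switch to Deep (6 → 8). Not NE.
(Light, Thorough, Thorough): Alex can switch to Normal (5 → 7). Not NE.
(Light, Deep, Normal): Alex gets -2, best alternative -7; Bailey gets 8, best alternative 6; Casey gets 6, best alternative 0. No profitable deviation — NE.
(Light, Deep, Thorough): Bailey can switch to Normal (-5 → 3). Not NE.
(Normal, Normal, Normal): Bailey can switch to Thorough (-5 → 7). Not NE.
(Normal, Normal, Thorough): Bailey can switch to Deep (1 → 3). Not NE.
(Normal, Thorough, Normal): Alex can switch to Light (-6 → 6). Not NE.
(The remaining 3 profiles each have a profitable deviation by the same check.)

The unique pure-strategy Nash equilibrium is (Light, Deep, Normal).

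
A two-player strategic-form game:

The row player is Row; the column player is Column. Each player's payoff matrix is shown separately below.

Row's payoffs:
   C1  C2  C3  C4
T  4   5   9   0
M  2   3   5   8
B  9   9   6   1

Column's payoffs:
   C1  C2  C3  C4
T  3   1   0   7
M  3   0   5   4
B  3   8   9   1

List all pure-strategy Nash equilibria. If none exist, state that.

This game has no pure Nash equilibrium.

Row against C1: payoffs 4, 2, 9 → best response B.
Row against C2: payoffs 5, 3, 9 → best response B.
Row against C3: payoffs 9, 5, 6 → best response T.
Row against C4: payoffs 0, 8, 1 → best response M.
Column against T: payoffs 3, 1, 0, 7 → best response C4.
Column against M: payoffs 3, 0, 5, 4 → best response C3.
Column against B: payoffs 3, 8, 9, 1 → best response C3.
No profile is a mutual best response for all players.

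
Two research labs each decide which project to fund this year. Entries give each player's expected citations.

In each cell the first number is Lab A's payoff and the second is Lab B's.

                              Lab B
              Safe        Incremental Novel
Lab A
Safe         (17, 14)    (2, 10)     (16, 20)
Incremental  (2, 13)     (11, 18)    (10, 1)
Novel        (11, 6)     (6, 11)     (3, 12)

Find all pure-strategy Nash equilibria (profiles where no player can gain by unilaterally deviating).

Check each profile: it is a Nash equilibrium iff no player can strictly gain by switching unilaterally.
(Safe, Safe): Lab B can switch to Novel (14 → 20). Not NE.
(Safe, Incremental): Lab A can switch to Incremental (2 → 11). Not NE.
(Safe, Novel): Lab A gets 16, best alternative 10; Lab B gets 20, best alternative 14. No profitable deviation — NE.
(Incremental, Safe): Lab A can switch to Safe (2 → 17). Not NE.
(Incremental, Incremental): Lab A gets 11, best alternative 6; Lab B gets 18, best alternative 13. No profitable deviation — NE.
(Incremental, Novel): Lab A can switch to Safe (10 → 16). Not NE.
(Novel, Safe): Lab A can switch to Safe (11 → 17). Not NE.
(Novel, Incremental): Lab A can switch to Incremental (6 → 11). Not NE.
(Novel, Novel): Lab A can switch to Safe (3 → 16). Not NE.

The pure Nash equilibria are (Safe, Novel); (Incremental, Incremental).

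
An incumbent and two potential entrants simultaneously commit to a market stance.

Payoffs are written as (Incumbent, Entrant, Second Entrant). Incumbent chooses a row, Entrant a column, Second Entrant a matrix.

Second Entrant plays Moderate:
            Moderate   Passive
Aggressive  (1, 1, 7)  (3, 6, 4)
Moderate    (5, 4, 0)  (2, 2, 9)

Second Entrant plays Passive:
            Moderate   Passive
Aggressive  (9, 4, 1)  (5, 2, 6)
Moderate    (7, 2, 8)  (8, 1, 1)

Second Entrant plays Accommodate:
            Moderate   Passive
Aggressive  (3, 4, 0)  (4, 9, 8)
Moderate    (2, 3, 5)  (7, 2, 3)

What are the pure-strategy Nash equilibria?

This game has no pure Nash equilibrium.

Mark each player's best response to every combination of opponents' strategies; a profile where every player is best-responding is a pure Nash equilibrium.
Incumbent against (Moderate, Moderate): payoffs 1, 5 → best response Moderate.
Incumbent against (Moderate, Passive): payoffs 9, 7 → best response Aggressive.
Incumbent against (Moderate, Accommodate): payoffs 3, 2 → best response Aggressive.
Incumbent against (Passive, Moderate): payoffs 3, 2 → best response Aggressive.
Incumbent against (Passive, Passive): payoffs 5, 8 → best response Moderate.
Incumbent against (Passive, Accommodate): payoffs 4, 7 → best response Moderate.
Entrant against (Aggressive, Moderate): payoffs 1, 6 → best response Passive.
Entrant against (Aggressive, Passive): payoffs 4, 2 → best response Moderate.
Entrant against (Aggressive, Accommodate): payoffs 4, 9 → best response Passive.
Entrant against (Moderate, Moderate): payoffs 4, 2 → best response Moderate.
Entrant against (Moderate, Passive): payoffs 2, 1 → best response Moderate.
Entrant against (Moderate, Accommodate): payoffs 3, 2 → best response Moderate.
Second Entrant against (Aggressive, Moderate): payoffs 7, 1, 0 → best response Moderate.
Second Entrant against (Aggressive, Passive): payoffs 4, 6, 8 → best response Accommodate.
Second Entrant against (Moderate, Moderate): payoffs 0, 8, 5 → best response Passive.
Second Entrant against (Moderate, Passive): payoffs 9, 1, 3 → best response Moderate.
No profile is a mutual best response for all players.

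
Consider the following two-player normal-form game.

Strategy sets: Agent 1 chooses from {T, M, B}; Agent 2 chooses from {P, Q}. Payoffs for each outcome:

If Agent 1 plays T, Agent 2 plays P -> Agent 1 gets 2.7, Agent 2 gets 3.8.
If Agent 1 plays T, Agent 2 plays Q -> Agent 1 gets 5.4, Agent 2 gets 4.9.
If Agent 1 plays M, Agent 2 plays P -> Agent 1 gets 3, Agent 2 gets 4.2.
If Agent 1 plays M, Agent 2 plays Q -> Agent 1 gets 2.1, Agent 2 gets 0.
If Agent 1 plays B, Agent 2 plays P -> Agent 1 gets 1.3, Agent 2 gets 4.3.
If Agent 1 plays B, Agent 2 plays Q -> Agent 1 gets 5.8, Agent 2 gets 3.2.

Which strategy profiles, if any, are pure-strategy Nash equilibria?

For each strategy profile, look for a profitable unilateral deviation.
(T, P): Agent 1 can switch to M (2.7 → 3). Not NE.
(T, Q): Agent 1 can switch to B (5.4 → 5.8). Not NE.
(M, P): Agent 1 gets 3, best alternative 2.7; Agent 2 gets 4.2, best alternative 0. No profitable deviation — NE.
(M, Q): Agent 1 can switch to T (2.1 → 5.4). Not NE.
(B, P): Agent 1 can switch to T (1.3 → 2.7). Not NE.
(B, Q): Agent 2 can switch to P (3.2 → 4.3). Not NE.

The unique pure-strategy Nash equilibrium is (M, P).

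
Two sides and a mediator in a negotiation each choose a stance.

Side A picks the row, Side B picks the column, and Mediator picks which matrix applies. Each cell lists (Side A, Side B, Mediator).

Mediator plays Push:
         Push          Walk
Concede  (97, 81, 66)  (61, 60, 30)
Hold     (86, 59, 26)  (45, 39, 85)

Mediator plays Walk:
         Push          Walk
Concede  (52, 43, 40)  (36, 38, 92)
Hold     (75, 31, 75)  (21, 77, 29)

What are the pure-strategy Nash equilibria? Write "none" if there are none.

The unique pure-strategy Nash equilibrium is (Concede, Push, Push).

Side A against (Push, Push): payoffs 97, 86 → best response Concede.
Side A against (Push, Walk): payoffs 52, 75 → best response Hold.
Side A against (Walk, Push): payoffs 61, 45 → best response Concede.
Side A against (Walk, Walk): payoffs 36, 21 → best response Concede.
Side B against (Concede, Push): payoffs 81, 60 → best response Push.
Side B against (Concede, Walk): payoffs 43, 38 → best response Push.
Side B against (Hold, Push): payoffs 59, 39 → best response Push.
Side B against (Hold, Walk): payoffs 31, 77 → best response Walk.
Mediator against (Concede, Push): payoffs 66, 40 → best response Push.
Mediator against (Concede, Walk): payoffs 30, 92 → best response Walk.
Mediator against (Hold, Push): payoffs 26, 75 → best response Walk.
Mediator against (Hold, Walk): payoffs 85, 29 → best response Push.
Mutual best responses: (Concede, Push, Push).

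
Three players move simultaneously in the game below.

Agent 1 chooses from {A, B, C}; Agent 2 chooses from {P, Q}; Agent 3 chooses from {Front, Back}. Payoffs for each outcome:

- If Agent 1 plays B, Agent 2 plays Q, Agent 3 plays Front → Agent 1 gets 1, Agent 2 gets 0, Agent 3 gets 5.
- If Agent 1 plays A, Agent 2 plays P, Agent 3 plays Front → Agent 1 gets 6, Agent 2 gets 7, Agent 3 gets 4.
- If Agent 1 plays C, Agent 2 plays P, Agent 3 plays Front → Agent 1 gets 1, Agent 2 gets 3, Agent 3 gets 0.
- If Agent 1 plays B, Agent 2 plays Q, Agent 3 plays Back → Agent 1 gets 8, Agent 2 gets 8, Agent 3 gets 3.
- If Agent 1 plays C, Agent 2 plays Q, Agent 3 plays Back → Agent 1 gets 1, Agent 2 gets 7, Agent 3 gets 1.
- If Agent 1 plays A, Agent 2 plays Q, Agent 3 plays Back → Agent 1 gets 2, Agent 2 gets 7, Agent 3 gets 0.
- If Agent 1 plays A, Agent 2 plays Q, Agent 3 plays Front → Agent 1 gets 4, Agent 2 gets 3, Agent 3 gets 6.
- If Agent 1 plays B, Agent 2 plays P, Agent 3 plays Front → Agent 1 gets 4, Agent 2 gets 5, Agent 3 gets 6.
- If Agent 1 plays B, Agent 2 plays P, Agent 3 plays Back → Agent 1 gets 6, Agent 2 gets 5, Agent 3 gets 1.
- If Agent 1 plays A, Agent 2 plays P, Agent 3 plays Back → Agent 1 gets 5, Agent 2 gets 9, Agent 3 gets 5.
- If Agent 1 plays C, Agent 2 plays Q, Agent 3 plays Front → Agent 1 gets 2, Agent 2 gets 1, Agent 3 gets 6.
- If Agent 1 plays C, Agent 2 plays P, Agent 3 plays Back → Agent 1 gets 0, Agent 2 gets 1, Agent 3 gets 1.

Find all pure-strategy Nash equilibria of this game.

Mark each player's best response to every combination of opponents' strategies; a profile where every player is best-responding is a pure Nash equilibrium.
Agent 1 against (P, Front): payoffs 6, 4, 1 → best response A.
Agent 1 against (P, Back): payoffs 5, 6, 0 → best response B.
Agent 1 against (Q, Front): payoffs 4, 1, 2 → best response A.
Agent 1 against (Q, Back): payoffs 2, 8, 1 → best response B.
Agent 2 against (A, Front): payoffs 7, 3 → best response P.
Agent 2 against (A, Back): payoffs 9, 7 → best response P.
Agent 2 against (B, Front): payoffs 5, 0 → best response P.
Agent 2 against (B, Back): payoffs 5, 8 → best response Q.
Agent 2 against (C, Front): payoffs 3, 1 → best response P.
Agent 2 against (C, Back): payoffs 1, 7 → best response Q.
Agent 3 against (A, P): payoffs 4, 5 → best response Back.
Agent 3 against (A, Q): payoffs 6, 0 → best response Front.
Agent 3 against (B, P): payoffs 6, 1 → best response Front.
Agent 3 against (B, Q): payoffs 5, 3 → best response Front.
Agent 3 against (C, P): payoffs 0, 1 → best response Back.
Agent 3 against (C, Q): payoffs 6, 1 → best response Front.
No profile is a mutual best response for all players.

There is no pure-strategy Nash equilibrium.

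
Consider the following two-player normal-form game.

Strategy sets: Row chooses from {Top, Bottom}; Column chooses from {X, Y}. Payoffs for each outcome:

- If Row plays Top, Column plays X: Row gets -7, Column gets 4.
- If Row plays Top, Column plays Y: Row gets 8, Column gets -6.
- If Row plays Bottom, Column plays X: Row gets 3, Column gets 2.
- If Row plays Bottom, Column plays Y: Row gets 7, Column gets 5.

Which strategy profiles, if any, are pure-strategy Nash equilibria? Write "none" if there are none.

No pure-strategy Nash equilibrium.

Row against X: payoffs -7, 3 → best response Bottom.
Row against Y: payoffs 8, 7 → best response Top.
Column against Top: payoffs 4, -6 → best response X.
Column against Bottom: payoffs 2, 5 → best response Y.
No profile is a mutual best response for all players.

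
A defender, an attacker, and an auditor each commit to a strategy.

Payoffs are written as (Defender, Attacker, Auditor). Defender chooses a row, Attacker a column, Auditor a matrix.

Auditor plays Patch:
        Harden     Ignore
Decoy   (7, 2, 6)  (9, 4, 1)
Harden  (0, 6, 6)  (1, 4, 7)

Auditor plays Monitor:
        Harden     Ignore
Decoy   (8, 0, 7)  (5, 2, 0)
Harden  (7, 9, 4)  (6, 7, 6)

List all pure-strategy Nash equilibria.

Check each profile: it is a Nash equilibrium iff no player can strictly gain by switching unilaterally.
(Decoy, Harden, Patch): Attacker can switch to Ignore (2 → 4). Not NE.
(Decoy, Harden, Monitor): Attacker can switch to Ignore (0 → 2). Not NE.
(Decoy, Ignore, Patch): Defender gets 9, best alternative 1; Attacker gets 4, best alternative 2; Auditor gets 1, best alternative 0. No profitable deviation — NE.
(Decoy, Ignore, Monitor): Defender can switch to Harden (5 → 6). Not NE.
(Harden, Harden, Patch): Defender can switch to Decoy (0 → 7). Not NE.
(Harden, Harden, Monitor): Defender can switch to Decoy (7 → 8). Not NE.
(Harden, Ignore, Patch): Defender can switch to Decoy (1 → 9). Not NE.
(Harden, Ignore, Monitor): Attacker can switch to Harden (7 → 9). Not NE.

Pure NE: (Decoy, Ignore, Patch)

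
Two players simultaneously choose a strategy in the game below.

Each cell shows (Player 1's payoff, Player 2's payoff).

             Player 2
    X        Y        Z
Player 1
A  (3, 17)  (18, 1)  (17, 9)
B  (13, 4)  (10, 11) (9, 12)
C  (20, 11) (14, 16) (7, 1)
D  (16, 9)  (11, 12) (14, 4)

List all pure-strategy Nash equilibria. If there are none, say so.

This game has no pure Nash equilibrium.

Player 1 against X: payoffs 3, 13, 20, 16 → best response C.
Player 1 against Y: payoffs 18, 10, 14, 11 → best response A.
Player 1 against Z: payoffs 17, 9, 7, 14 → best response A.
Player 2 against A: payoffs 17, 1, 9 → best response X.
Player 2 against B: payoffs 4, 11, 12 → best response Z.
Player 2 against C: payoffs 11, 16, 1 → best response Y.
Player 2 against D: payoffs 9, 12, 4 → best response Y.
No profile is a mutual best response for all players.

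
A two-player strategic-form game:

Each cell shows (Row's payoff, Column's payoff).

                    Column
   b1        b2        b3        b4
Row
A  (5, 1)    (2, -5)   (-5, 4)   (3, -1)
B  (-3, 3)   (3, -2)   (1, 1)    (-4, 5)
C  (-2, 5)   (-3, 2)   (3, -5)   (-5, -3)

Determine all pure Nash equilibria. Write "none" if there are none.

This game has no pure Nash equilibrium.

Mark each player's best response to every combination of opponents' strategies; a profile where every player is best-responding is a pure Nash equilibrium.
Row against b1: payoffs 5, -3, -2 → best response A.
Row against b2: payoffs 2, 3, -3 → best response B.
Row against b3: payoffs -5, 1, 3 → best response C.
Row against b4: payoffs 3, -4, -5 → best response A.
Column against A: payoffs 1, -5, 4, -1 → best response b3.
Column against B: payoffs 3, -2, 1, 5 → best response b4.
Column against C: payoffs 5, 2, -5, -3 → best response b1.
No profile is a mutual best response for all players.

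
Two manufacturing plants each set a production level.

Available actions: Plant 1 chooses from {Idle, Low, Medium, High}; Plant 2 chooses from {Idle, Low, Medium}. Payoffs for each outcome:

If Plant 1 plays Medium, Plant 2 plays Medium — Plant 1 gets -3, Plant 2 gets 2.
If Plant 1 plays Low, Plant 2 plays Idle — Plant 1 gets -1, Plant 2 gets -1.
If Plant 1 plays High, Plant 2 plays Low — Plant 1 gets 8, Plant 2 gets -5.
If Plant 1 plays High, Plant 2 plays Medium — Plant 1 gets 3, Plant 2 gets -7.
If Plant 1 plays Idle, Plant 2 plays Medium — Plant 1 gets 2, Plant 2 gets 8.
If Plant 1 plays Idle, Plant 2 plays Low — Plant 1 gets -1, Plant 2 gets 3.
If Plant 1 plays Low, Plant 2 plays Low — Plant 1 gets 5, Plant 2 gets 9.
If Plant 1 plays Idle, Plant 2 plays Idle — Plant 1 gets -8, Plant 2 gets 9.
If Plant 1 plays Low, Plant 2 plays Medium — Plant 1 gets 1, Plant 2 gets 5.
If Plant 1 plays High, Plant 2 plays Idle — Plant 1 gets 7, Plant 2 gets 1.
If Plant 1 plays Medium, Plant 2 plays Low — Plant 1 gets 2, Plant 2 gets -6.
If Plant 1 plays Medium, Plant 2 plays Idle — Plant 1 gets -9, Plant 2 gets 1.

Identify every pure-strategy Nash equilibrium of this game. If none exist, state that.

The unique pure-strategy Nash equilibrium is (High, Idle).

Mark each player's best response to every combination of opponents' strategies; a profile where every player is best-responding is a pure Nash equilibrium.
Plant 1 against Idle: payoffs -8, -1, -9, 7 → best response High.
Plant 1 against Low: payoffs -1, 5, 2, 8 → best response High.
Plant 1 against Medium: payoffs 2, 1, -3, 3 → best response High.
Plant 2 against Idle: payoffs 9, 3, 8 → best response Idle.
Plant 2 against Low: payoffs -1, 9, 5 → best response Low.
Plant 2 against Medium: payoffs 1, -6, 2 → best response Medium.
Plant 2 against High: payoffs 1, -5, -7 → best response Idle.
Mutual best responses: (High, Idle).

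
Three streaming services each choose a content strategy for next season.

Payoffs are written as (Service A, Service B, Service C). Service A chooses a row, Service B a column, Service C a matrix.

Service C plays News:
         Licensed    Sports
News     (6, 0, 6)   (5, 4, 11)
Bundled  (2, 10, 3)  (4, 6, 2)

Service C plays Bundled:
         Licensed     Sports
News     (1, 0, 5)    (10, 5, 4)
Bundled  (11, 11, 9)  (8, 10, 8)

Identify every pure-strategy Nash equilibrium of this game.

The pure Nash equilibria are (News, Sports, News) and (Bundled, Licensed, Bundled).

(News, Licensed, News): Service B can switch to Sports (0 → 4). Not NE.
(News, Licensed, Bundled): Service A can switch to Bundled (1 → 11). Not NE.
(News, Sports, News): Service A gets 5, best alternative 4; Service B gets 4, best alternative 0; Service C gets 11, best alternative 4. No profitable deviation — NE.
(News, Sports, Bundled): Service C can switch to News (4 → 11). Not NE.
(Bundled, Licensed, News): Service A can switch to News (2 → 6). Not NE.
(Bundled, Licensed, Bundled): Service A gets 11, best alternative 1; Service B gets 11, best alternative 10; Service C gets 9, best alternative 3. No profitable deviation — NE.
(Bundled, Sports, News): Service A can switch to News (4 → 5). Not NE.
(Bundled, Sports, Bundled): Service A can switch to News (8 → 10). Not NE.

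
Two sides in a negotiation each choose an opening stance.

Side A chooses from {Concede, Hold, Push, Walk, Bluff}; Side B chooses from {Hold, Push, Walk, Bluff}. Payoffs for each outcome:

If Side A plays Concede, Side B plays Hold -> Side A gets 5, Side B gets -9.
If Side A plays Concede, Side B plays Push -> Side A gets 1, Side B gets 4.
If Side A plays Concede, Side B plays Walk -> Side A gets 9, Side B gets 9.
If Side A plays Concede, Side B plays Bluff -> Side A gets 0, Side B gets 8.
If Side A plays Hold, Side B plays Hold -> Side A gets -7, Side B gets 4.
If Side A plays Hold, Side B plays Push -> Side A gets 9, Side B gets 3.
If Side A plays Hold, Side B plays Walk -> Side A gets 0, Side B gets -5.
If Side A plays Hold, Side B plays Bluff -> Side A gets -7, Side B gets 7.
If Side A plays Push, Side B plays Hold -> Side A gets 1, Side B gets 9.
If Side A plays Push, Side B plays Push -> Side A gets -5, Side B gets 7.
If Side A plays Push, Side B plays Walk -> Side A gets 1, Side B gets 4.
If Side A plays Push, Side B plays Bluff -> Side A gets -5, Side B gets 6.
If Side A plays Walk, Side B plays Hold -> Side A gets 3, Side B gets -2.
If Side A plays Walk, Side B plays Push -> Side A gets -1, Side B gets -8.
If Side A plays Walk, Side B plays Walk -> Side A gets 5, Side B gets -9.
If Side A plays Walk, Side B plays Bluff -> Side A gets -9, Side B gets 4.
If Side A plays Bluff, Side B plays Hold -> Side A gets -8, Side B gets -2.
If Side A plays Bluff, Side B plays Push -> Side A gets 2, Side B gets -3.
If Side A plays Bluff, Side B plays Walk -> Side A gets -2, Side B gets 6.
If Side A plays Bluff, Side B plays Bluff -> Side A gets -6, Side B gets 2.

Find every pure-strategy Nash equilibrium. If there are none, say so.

(Concede, Walk)

For each player, find the best response to each opponent profile; mutual best responses are the pure NE.
Side A against Hold: payoffs 5, -7, 1, 3, -8 → best response Concede.
Side A against Push: payoffs 1, 9, -5, -1, 2 → best response Hold.
Side A against Walk: payoffs 9, 0, 1, 5, -2 → best response Concede.
Side A against Bluff: payoffs 0, -7, -5, -9, -6 → best response Concede.
Side B against Concede: payoffs -9, 4, 9, 8 → best response Walk.
Side B against Hold: payoffs 4, 3, -5, 7 → best response Bluff.
Side B against Push: payoffs 9, 7, 4, 6 → best response Hold.
Side B against Walk: payoffs -2, -8, -9, 4 → best response Bluff.
Side B against Bluff: payoffs -2, -3, 6, 2 → best response Walk.
Mutual best responses: (Concede, Walk).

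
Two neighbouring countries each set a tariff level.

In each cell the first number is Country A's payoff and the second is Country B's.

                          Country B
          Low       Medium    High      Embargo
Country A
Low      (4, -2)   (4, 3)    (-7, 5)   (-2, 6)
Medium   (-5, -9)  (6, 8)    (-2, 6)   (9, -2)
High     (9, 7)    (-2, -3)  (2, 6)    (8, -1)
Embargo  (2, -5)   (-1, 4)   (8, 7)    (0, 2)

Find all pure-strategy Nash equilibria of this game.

(Medium, Medium) and (High, Low) and (Embargo, High)

Check each profile: it is a Nash equilibrium iff no player can strictly gain by switching unilaterally.
(Low, Low): Country A can switch to High (4 → 9). Not NE.
(Low, Medium): Country A can switch to Medium (4 → 6). Not NE.
(Low, High): Country A can switch to Medium (-7 → -2). Not NE.
(Low, Embargo): Country A can switch to Medium (-2 → 9). Not NE.
(Medium, Low): Country A can switch to Low (-5 → 4). Not NE.
(Medium, Medium): Country A gets 6, best alternative 4; Country B gets 8, best alternative 6. No profitable deviation — NE.
(Medium, High): Country A can switch to High (-2 → 2). Not NE.
(Medium, Embargo): Country B can switch to Medium (-2 → 8). Not NE.
(High, Low): Country A gets 9, best alternative 4; Country B gets 7, best alternative 6. No profitable deviation — NE.
(High, Medium): Country A can switch to Low (-2 → 4). Not NE.
(High, High): Country A can switch to Embargo (2 → 8). Not NE.
(High, Embargo): Country A can switch to Medium (8 → 9). Not NE.
(Embargo, Low): Country A can switch to Low (2 → 4). Not NE.
(Embargo, Medium): Country A can switch to Low (-1 → 4). Not NE.
(Embargo, High): Country A gets 8, best alternative 2; Country B gets 7, best alternative 4. No profitable deviation — NE.
(The remaining 1 profile has a profitable deviation by the same check.)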